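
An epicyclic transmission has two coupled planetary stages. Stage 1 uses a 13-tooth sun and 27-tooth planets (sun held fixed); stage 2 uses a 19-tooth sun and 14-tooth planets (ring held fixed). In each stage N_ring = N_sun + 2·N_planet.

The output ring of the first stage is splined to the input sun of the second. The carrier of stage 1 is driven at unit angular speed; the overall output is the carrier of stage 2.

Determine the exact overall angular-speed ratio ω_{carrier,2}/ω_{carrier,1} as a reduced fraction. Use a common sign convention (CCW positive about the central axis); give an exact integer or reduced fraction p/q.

Stage 1: N_ring = 13 + 2·27 = 67
Stage 1: 13(ω_s−ω_c) = −67(ω_r−ω_c),  ω_s=0, ω_c=1
Stage 1: ω_r = 1 − (13/67)(0−1) = 80/67
  ⇒ ω_r¹/ω_c¹ = 80/67
Stage 2: N_ring = 19 + 2·14 = 47
Stage 2: 19(ω_s−ω_c) = −47(ω_r−ω_c),  ω_r=0, ω_s=1
Stage 2: 19(1−ω_c) = −47(0−ω_c)  ⇒  66ω_c = 19  ⇒  ω_c = 19/66
  ⇒ ω_c²/ω_s² = 19/66
Coupling ω_s² = ω_r¹ ⇒ overall = 80/67 × 19/66 = 760/2211

760/2211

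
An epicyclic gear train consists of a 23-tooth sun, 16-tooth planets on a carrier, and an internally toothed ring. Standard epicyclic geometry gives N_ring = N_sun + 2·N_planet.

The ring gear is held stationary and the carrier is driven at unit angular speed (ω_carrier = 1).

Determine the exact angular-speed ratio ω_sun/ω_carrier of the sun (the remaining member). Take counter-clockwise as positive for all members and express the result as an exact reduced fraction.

N_ring = 23 + 2·16 = 55
23(ω_s−ω_c) = −55(ω_r−ω_c),  ω_r=0, ω_c=1
ω_s = 1 − (55/23)(0−1) = 78/23
ω_s/ω_c = 78/23

78/23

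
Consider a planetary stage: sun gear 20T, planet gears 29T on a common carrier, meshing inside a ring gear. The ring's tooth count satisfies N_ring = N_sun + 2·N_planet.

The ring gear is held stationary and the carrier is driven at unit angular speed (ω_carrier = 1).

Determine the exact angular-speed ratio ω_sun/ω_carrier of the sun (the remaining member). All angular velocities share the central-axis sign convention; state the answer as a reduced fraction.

49/10

N_ring = 20 + 2·29 = 78
20(ω_s−ω_c) = −78(ω_r−ω_c),  ω_r=0, ω_c=1
ω_s = 1 − (78/20)(0−1) = 49/10
ω_s/ω_c = 49/10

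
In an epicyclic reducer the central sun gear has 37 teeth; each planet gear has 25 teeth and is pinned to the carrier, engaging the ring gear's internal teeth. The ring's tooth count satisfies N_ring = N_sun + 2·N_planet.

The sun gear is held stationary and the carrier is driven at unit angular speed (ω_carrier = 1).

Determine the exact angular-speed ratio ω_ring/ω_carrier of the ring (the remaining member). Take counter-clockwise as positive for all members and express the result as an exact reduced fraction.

N_ring = 37 + 2·25 = 87
37(ω_s−ω_c) = −87(ω_r−ω_c),  ω_s=0, ω_c=1
ω_r = 1 − (37/87)(0−1) = 124/87
ω_r/ω_c = 124/87

124/87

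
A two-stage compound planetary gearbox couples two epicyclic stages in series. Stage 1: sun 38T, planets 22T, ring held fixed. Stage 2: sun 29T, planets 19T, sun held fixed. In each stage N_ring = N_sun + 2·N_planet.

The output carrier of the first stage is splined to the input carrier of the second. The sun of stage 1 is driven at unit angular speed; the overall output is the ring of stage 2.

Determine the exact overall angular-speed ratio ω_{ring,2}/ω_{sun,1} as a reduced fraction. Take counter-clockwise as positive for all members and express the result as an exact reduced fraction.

152/335

Stage 1: N_ring = 38 + 2·22 = 82
Stage 1: 38(ω_s−ω_c) = −82(ω_r−ω_c),  ω_r=0, ω_s=1
Stage 1: 38(1−ω_c) = −82(0−ω_c)  ⇒  120ω_c = 38  ⇒  ω_c = 19/60
  ⇒ ω_c¹/ω_s¹ = 19/60
Stage 2: N_ring = 29 + 2·19 = 67
Stage 2: 29(ω_s−ω_c) = −67(ω_r−ω_c),  ω_s=0, ω_c=1
Stage 2: ω_r = 1 − (29/67)(0−1) = 96/67
  ⇒ ω_r²/ω_c² = 96/67
Coupling ω_c² = ω_c¹ ⇒ overall = 19/60 × 96/67 = 152/335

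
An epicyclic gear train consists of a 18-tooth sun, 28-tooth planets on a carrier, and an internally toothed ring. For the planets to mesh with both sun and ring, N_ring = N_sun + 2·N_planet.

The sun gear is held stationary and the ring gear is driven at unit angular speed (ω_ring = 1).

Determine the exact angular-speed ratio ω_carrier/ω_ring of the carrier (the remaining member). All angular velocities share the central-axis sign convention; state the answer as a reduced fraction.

N_ring = 18 + 2·28 = 74
18(ω_s−ω_c) = −74(ω_r−ω_c),  ω_s=0, ω_r=1
18(0−ω_c) = −74(1−ω_c)  ⇒  92ω_c = 74  ⇒  ω_c = 37/46
ω_c/ω_r = 37/46

37/46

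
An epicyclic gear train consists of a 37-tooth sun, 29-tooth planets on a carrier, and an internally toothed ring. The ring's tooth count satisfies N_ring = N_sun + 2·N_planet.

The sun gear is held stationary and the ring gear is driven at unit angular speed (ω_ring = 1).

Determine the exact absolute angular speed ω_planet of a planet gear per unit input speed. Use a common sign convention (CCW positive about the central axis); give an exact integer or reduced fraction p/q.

N_ring = 37 + 2·29 = 95
37(ω_s−ω_c) = −95(ω_r−ω_c),  ω_s=0, ω_r=1
37(0−ω_c) = −95(1−ω_c)  ⇒  132ω_c = 95  ⇒  ω_c = 95/132
sun–planet: 37·(0−95/132) = −29·(ω_p−ω_c)  ⇒  ω_p−ω_c = −(37/29)·(-95/132) = 3515/3828
ω_p = 95/132 + 3515/3828 = 95/58

95/58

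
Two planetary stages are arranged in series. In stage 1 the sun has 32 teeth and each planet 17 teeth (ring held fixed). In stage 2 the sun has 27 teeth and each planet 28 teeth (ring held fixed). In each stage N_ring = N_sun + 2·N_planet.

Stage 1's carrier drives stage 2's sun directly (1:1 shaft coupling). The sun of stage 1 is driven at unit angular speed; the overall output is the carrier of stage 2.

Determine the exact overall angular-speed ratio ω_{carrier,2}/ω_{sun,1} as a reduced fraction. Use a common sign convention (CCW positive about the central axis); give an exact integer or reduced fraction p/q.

216/2695

Stage 1: N_ring = 32 + 2·17 = 66
Stage 1: 32(ω_s−ω_c) = −66(ω_r−ω_c),  ω_r=0, ω_s=1
Stage 1: 32(1−ω_c) = −66(0−ω_c)  ⇒  98ω_c = 32  ⇒  ω_c = 16/49
  ⇒ ω_c¹/ω_s¹ = 16/49
Stage 2: N_ring = 27 + 2·28 = 83
Stage 2: 27(ω_s−ω_c) = −83(ω_r−ω_c),  ω_r=0, ω_s=1
Stage 2: 27(1−ω_c) = −83(0−ω_c)  ⇒  110ω_c = 27  ⇒  ω_c = 27/110
  ⇒ ω_c²/ω_s² = 27/110
Coupling ω_s² = ω_c¹ ⇒ overall = 16/49 × 27/110 = 216/2695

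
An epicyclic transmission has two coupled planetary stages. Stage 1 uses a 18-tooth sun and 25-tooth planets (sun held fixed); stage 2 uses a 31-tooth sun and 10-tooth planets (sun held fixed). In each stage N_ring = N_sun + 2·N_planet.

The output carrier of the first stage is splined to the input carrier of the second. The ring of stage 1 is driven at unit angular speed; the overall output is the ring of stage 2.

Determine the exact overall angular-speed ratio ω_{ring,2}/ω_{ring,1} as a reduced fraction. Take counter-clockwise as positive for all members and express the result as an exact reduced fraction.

164/129

Stage 1: N_ring = 18 + 2·25 = 68
Stage 1: 18(ω_s−ω_c) = −68(ω_r−ω_c),  ω_s=0, ω_r=1
Stage 1: 18(0−ω_c) = −68(1−ω_c)  ⇒  86ω_c = 68  ⇒  ω_c = 34/43
  ⇒ ω_c¹/ω_r¹ = 34/43
Stage 2: N_ring = 31 + 2·10 = 51
Stage 2: 31(ω_s−ω_c) = −51(ω_r−ω_c),  ω_s=0, ω_c=1
Stage 2: ω_r = 1 − (31/51)(0−1) = 82/51
  ⇒ ω_r²/ω_c² = 82/51
Coupling ω_c² = ω_c¹ ⇒ overall = 34/43 × 82/51 = 164/129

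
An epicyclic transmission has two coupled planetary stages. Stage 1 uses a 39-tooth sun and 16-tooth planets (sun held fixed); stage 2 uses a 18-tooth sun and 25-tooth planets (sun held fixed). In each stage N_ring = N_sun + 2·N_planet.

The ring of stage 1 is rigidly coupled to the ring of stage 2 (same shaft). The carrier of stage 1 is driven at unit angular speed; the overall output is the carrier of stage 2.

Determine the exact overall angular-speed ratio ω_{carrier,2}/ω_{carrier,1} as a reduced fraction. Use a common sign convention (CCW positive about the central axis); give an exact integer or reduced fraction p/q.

3740/3053

Stage 1: N_ring = 39 + 2·16 = 71
Stage 1: 39(ω_s−ω_c) = −71(ω_r−ω_c),  ω_s=0, ω_c=1
Stage 1: ω_r = 1 − (39/71)(0−1) = 110/71
  ⇒ ω_r¹/ω_c¹ = 110/71
Stage 2: N_ring = 18 + 2·25 = 68
Stage 2: 18(ω_s−ω_c) = −68(ω_r−ω_c),  ω_s=0, ω_r=1
Stage 2: 18(0−ω_c) = −68(1−ω_c)  ⇒  86ω_c = 68  ⇒  ω_c = 34/43
  ⇒ ω_c²/ω_r² = 34/43
Coupling ω_r² = ω_r¹ ⇒ overall = 110/71 × 34/43 = 3740/3053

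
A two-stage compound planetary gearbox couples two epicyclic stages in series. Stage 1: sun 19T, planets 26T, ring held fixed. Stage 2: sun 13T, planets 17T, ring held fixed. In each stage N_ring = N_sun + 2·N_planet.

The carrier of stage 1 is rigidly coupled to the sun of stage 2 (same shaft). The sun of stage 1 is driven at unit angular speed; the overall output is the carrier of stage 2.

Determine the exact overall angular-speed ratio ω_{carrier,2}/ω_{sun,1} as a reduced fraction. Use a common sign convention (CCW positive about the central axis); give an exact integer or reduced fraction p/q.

Stage 1: N_ring = 19 + 2·26 = 71
Stage 1: 19(ω_s−ω_c) = −71(ω_r−ω_c),  ω_r=0, ω_s=1
Stage 1: 19(1−ω_c) = −71(0−ω_c)  ⇒  90ω_c = 19  ⇒  ω_c = 19/90
  ⇒ ω_c¹/ω_s¹ = 19/90
Stage 2: N_ring = 13 + 2·17 = 47
Stage 2: 13(ω_s−ω_c) = −47(ω_r−ω_c),  ω_r=0, ω_s=1
Stage 2: 13(1−ω_c) = −47(0−ω_c)  ⇒  60ω_c = 13  ⇒  ω_c = 13/60
  ⇒ ω_c²/ω_s² = 13/60
Coupling ω_s² = ω_c¹ ⇒ overall = 19/90 × 13/60 = 247/5400

247/5400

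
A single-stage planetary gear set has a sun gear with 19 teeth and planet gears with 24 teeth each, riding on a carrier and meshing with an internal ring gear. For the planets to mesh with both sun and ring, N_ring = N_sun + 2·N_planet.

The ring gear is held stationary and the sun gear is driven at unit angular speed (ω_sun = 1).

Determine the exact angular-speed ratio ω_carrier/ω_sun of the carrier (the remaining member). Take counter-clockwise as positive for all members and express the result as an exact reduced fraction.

N_ring = 19 + 2·24 = 67
19(ω_s−ω_c) = −67(ω_r−ω_c),  ω_r=0, ω_s=1
19(1−ω_c) = −67(0−ω_c)  ⇒  86ω_c = 19  ⇒  ω_c = 19/86
ω_c/ω_s = 19/86

19/86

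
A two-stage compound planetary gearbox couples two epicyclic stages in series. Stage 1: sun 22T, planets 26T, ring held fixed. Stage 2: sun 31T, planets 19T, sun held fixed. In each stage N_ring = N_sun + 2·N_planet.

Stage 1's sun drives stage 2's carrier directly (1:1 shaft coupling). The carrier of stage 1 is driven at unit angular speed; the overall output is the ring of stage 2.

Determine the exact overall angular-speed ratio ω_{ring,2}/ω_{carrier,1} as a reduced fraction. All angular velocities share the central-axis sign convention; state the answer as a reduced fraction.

Stage 1: N_ring = 22 + 2·26 = 74
Stage 1: 22(ω_s−ω_c) = −74(ω_r−ω_c),  ω_r=0, ω_c=1
Stage 1: ω_s = 1 − (74/22)(0−1) = 48/11
  ⇒ ω_s¹/ω_c¹ = 48/11
Stage 2: N_ring = 31 + 2·19 = 69
Stage 2: 31(ω_s−ω_c) = −69(ω_r−ω_c),  ω_s=0, ω_c=1
Stage 2: ω_r = 1 − (31/69)(0−1) = 100/69
  ⇒ ω_r²/ω_c² = 100/69
Coupling ω_c² = ω_s¹ ⇒ overall = 48/11 × 100/69 = 1600/253

1600/253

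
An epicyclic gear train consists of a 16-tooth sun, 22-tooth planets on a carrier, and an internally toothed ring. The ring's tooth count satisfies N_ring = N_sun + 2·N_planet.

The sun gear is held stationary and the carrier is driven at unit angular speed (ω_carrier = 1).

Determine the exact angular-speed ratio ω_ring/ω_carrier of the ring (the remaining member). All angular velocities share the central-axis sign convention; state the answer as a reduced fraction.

19/15

N_ring = 16 + 2·22 = 60
16(ω_s−ω_c) = −60(ω_r−ω_c),  ω_s=0, ω_c=1
ω_r = 1 − (16/60)(0−1) = 19/15
ω_r/ω_c = 19/15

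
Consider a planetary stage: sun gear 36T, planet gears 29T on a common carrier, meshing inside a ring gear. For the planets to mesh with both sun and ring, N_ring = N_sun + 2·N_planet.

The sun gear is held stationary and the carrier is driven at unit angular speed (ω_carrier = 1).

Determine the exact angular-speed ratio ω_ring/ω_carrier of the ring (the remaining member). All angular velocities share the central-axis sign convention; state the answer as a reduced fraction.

65/47

N_ring = 36 + 2·29 = 94
36(ω_s−ω_c) = −94(ω_r−ω_c),  ω_s=0, ω_c=1
ω_r = 1 − (36/94)(0−1) = 65/47
ω_r/ω_c = 65/47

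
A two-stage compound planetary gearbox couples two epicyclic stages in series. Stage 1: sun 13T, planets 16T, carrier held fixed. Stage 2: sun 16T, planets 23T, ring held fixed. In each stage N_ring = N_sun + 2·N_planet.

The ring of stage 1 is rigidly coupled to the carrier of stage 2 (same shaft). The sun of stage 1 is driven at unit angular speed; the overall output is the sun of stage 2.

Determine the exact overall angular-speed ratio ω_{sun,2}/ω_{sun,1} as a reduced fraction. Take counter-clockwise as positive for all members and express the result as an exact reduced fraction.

Stage 1: N_ring = 13 + 2·16 = 45
Stage 1: 13(ω_s−ω_c) = −45(ω_r−ω_c),  ω_c=0, ω_s=1
Stage 1: ω_r = 0 − (13/45)(1−0) = -13/45
  ⇒ ω_r¹/ω_s¹ = -13/45
Stage 2: N_ring = 16 + 2·23 = 62
Stage 2: 16(ω_s−ω_c) = −62(ω_r−ω_c),  ω_r=0, ω_c=1
Stage 2: ω_s = 1 − (62/16)(0−1) = 39/8
  ⇒ ω_s²/ω_c² = 39/8
Coupling ω_c² = ω_r¹ ⇒ overall = -13/45 × 39/8 = -169/120

-169/120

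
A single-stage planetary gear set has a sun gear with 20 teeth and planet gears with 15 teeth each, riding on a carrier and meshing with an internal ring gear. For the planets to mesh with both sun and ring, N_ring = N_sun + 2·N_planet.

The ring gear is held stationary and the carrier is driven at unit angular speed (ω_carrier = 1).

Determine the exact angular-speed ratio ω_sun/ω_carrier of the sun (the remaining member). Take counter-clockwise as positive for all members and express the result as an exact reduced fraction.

7/2

N_ring = 20 + 2·15 = 50
20(ω_s−ω_c) = −50(ω_r−ω_c),  ω_r=0, ω_c=1
ω_s = 1 − (50/20)(0−1) = 7/2
ω_s/ω_c = 7/2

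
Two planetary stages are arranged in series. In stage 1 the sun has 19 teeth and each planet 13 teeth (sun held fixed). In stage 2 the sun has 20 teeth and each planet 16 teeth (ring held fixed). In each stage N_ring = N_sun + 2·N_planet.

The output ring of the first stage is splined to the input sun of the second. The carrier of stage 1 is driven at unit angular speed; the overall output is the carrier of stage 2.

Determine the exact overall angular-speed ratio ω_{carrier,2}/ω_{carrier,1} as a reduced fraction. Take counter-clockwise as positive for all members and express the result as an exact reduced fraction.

32/81

Stage 1: N_ring = 19 + 2·13 = 45
Stage 1: 19(ω_s−ω_c) = −45(ω_r−ω_c),  ω_s=0, ω_c=1
Stage 1: ω_r = 1 − (19/45)(0−1) = 64/45
  ⇒ ω_r¹/ω_c¹ = 64/45
Stage 2: N_ring = 20 + 2·16 = 52
Stage 2: 20(ω_s−ω_c) = −52(ω_r−ω_c),  ω_r=0, ω_s=1
Stage 2: 20(1−ω_c) = −52(0−ω_c)  ⇒  72ω_c = 20  ⇒  ω_c = 5/18
  ⇒ ω_c²/ω_s² = 5/18
Coupling ω_s² = ω_r¹ ⇒ overall = 64/45 × 5/18 = 32/81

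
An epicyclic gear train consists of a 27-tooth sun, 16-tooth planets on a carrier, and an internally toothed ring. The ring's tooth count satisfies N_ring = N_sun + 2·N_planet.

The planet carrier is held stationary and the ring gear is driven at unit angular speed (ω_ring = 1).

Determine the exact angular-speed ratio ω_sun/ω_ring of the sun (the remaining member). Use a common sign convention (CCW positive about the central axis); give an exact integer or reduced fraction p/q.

N_ring = 27 + 2·16 = 59
27(ω_s−ω_c) = −59(ω_r−ω_c),  ω_c=0, ω_r=1
ω_s = 0 − (59/27)(1−0) = -59/27
ω_s/ω_r = -59/27

-59/27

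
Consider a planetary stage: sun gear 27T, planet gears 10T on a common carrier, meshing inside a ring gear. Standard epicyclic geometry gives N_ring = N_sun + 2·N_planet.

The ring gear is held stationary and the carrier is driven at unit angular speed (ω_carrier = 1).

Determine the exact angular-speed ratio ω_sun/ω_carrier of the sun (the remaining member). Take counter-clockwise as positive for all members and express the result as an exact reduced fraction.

74/27

N_ring = 27 + 2·10 = 47
27(ω_s−ω_c) = −47(ω_r−ω_c),  ω_r=0, ω_c=1
ω_s = 1 − (47/27)(0−1) = 74/27
ω_s/ω_c = 74/27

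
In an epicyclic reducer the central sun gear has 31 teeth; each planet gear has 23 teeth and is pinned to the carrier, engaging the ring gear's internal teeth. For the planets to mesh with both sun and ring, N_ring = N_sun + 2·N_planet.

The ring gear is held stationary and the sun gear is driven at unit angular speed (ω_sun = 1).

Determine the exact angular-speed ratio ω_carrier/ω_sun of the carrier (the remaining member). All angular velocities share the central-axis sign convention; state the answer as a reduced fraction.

31/108

N_ring = 31 + 2·23 = 77
31(ω_s−ω_c) = −77(ω_r−ω_c),  ω_r=0, ω_s=1
31(1−ω_c) = −77(0−ω_c)  ⇒  108ω_c = 31  ⇒  ω_c = 31/108
ω_c/ω_s = 31/108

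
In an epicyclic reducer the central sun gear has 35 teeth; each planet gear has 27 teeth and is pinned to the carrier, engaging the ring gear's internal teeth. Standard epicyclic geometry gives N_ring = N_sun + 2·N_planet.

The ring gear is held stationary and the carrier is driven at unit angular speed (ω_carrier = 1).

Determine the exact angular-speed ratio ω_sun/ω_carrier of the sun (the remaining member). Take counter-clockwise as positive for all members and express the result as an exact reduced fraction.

N_ring = 35 + 2·27 = 89
35(ω_s−ω_c) = −89(ω_r−ω_c),  ω_r=0, ω_c=1
ω_s = 1 − (89/35)(0−1) = 124/35
ω_s/ω_c = 124/35

124/35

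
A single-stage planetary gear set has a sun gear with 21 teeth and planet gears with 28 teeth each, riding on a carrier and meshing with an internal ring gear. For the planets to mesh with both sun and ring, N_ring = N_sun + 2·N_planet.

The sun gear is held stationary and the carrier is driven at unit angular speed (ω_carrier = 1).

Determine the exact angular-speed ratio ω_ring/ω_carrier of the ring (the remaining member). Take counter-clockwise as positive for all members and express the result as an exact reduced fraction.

14/11

N_ring = 21 + 2·28 = 77
21(ω_s−ω_c) = −77(ω_r−ω_c),  ω_s=0, ω_c=1
ω_r = 1 − (21/77)(0−1) = 14/11
ω_r/ω_c = 14/11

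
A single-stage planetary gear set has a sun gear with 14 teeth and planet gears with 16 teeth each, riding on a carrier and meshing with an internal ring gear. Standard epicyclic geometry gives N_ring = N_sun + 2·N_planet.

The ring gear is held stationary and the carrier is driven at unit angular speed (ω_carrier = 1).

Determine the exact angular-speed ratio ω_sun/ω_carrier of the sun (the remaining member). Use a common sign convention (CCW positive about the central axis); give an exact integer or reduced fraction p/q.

N_ring = 14 + 2·16 = 46
14(ω_s−ω_c) = −46(ω_r−ω_c),  ω_r=0, ω_c=1
ω_s = 1 − (46/14)(0−1) = 30/7
ω_s/ω_c = 30/7

30/7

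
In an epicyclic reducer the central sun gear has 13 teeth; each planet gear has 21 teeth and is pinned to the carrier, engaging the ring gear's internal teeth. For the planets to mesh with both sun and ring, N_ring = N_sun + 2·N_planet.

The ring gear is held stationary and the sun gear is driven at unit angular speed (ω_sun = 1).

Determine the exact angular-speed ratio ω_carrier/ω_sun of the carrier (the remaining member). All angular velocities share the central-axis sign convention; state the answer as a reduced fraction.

N_ring = 13 + 2·21 = 55
13(ω_s−ω_c) = −55(ω_r−ω_c),  ω_r=0, ω_s=1
13(1−ω_c) = −55(0−ω_c)  ⇒  68ω_c = 13  ⇒  ω_c = 13/68
ω_c/ω_s = 13/68

13/68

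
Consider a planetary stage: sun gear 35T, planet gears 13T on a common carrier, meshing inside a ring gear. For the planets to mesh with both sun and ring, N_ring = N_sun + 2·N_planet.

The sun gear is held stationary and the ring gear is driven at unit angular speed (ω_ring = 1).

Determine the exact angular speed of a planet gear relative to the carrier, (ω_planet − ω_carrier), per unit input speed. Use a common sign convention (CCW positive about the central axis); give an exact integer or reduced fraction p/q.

N_ring = 35 + 2·13 = 61
35(ω_s−ω_c) = −61(ω_r−ω_c),  ω_s=0, ω_r=1
35(0−ω_c) = −61(1−ω_c)  ⇒  96ω_c = 61  ⇒  ω_c = 61/96
sun–planet: 35·(0−61/96) = −13·(ω_p−ω_c)  ⇒  ω_p−ω_c = −(35/13)·(-61/96) = 2135/1248

2135/1248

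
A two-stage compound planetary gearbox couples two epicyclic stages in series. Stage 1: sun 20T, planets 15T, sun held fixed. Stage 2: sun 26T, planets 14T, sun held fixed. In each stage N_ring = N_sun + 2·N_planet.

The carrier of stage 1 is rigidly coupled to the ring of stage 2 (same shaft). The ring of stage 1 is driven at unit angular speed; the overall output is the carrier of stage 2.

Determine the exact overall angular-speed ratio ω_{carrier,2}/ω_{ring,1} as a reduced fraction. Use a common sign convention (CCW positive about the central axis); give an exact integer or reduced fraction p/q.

Stage 1: N_ring = 20 + 2·15 = 50
Stage 1: 20(ω_s−ω_c) = −50(ω_r−ω_c),  ω_s=0, ω_r=1
Stage 1: 20(0−ω_c) = −50(1−ω_c)  ⇒  70ω_c = 50  ⇒  ω_c = 5/7
  ⇒ ω_c¹/ω_r¹ = 5/7
Stage 2: N_ring = 26 + 2·14 = 54
Stage 2: 26(ω_s−ω_c) = −54(ω_r−ω_c),  ω_s=0, ω_r=1
Stage 2: 26(0−ω_c) = −54(1−ω_c)  ⇒  80ω_c = 54  ⇒  ω_c = 27/40
  ⇒ ω_c²/ω_r² = 27/40
Coupling ω_r² = ω_c¹ ⇒ overall = 5/7 × 27/40 = 27/56

27/56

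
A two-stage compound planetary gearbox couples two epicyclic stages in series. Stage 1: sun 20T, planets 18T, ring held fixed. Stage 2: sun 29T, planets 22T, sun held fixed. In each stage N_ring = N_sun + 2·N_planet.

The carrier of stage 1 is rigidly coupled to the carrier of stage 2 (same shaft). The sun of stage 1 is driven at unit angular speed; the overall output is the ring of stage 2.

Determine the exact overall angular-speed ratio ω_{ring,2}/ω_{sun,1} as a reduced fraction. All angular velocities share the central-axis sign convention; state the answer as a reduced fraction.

510/1387

Stage 1: N_ring = 20 + 2·18 = 56
Stage 1: 20(ω_s−ω_c) = −56(ω_r−ω_c),  ω_r=0, ω_s=1
Stage 1: 20(1−ω_c) = −56(0−ω_c)  ⇒  76ω_c = 20  ⇒  ω_c = 5/19
  ⇒ ω_c¹/ω_s¹ = 5/19
Stage 2: N_ring = 29 + 2·22 = 73
Stage 2: 29(ω_s−ω_c) = −73(ω_r−ω_c),  ω_s=0, ω_c=1
Stage 2: ω_r = 1 − (29/73)(0−1) = 102/73
  ⇒ ω_r²/ω_c² = 102/73
Coupling ω_c² = ω_c¹ ⇒ overall = 5/19 × 102/73 = 510/1387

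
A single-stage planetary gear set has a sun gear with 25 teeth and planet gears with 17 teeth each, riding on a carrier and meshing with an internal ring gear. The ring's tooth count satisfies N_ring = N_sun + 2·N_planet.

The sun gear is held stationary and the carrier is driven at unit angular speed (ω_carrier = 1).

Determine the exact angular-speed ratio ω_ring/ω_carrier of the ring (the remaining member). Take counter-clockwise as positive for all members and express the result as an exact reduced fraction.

N_ring = 25 + 2·17 = 59
25(ω_s−ω_c) = −59(ω_r−ω_c),  ω_s=0, ω_c=1
ω_r = 1 − (25/59)(0−1) = 84/59
ω_r/ω_c = 84/59

84/59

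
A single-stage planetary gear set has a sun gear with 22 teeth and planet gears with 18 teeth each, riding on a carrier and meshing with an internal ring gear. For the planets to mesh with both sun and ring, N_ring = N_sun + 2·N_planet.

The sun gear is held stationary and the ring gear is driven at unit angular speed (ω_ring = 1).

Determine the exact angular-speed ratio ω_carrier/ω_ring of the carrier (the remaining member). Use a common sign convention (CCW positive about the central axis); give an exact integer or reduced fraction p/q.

N_ring = 22 + 2·18 = 58
22(ω_s−ω_c) = −58(ω_r−ω_c),  ω_s=0, ω_r=1
22(0−ω_c) = −58(1−ω_c)  ⇒  80ω_c = 58  ⇒  ω_c = 29/40
ω_c/ω_r = 29/40

29/40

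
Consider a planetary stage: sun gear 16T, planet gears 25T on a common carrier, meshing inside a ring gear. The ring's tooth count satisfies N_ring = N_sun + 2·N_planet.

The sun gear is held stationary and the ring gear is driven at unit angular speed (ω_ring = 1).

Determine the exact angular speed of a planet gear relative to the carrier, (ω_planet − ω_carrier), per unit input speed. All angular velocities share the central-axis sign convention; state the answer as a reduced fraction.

N_ring = 16 + 2·25 = 66
16(ω_s−ω_c) = −66(ω_r−ω_c),  ω_s=0, ω_r=1
16(0−ω_c) = −66(1−ω_c)  ⇒  82ω_c = 66  ⇒  ω_c = 33/41
sun–planet: 16·(0−33/41) = −25·(ω_p−ω_c)  ⇒  ω_p−ω_c = −(16/25)·(-33/41) = 528/1025

528/1025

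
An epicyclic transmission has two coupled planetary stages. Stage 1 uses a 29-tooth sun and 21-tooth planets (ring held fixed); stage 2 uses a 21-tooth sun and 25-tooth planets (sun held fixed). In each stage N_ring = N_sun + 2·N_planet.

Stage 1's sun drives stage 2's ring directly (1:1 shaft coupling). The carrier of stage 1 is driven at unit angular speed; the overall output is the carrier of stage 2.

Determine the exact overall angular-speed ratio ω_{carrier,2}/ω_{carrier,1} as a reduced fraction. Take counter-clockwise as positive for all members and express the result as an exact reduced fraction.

Stage 1: N_ring = 29 + 2·21 = 71
Stage 1: 29(ω_s−ω_c) = −71(ω_r−ω_c),  ω_r=0, ω_c=1
Stage 1: ω_s = 1 − (71/29)(0−1) = 100/29
  ⇒ ω_s¹/ω_c¹ = 100/29
Stage 2: N_ring = 21 + 2·25 = 71
Stage 2: 21(ω_s−ω_c) = −71(ω_r−ω_c),  ω_s=0, ω_r=1
Stage 2: 21(0−ω_c) = −71(1−ω_c)  ⇒  92ω_c = 71  ⇒  ω_c = 71/92
  ⇒ ω_c²/ω_r² = 71/92
Coupling ω_r² = ω_s¹ ⇒ overall = 100/29 × 71/92 = 1775/667

1775/667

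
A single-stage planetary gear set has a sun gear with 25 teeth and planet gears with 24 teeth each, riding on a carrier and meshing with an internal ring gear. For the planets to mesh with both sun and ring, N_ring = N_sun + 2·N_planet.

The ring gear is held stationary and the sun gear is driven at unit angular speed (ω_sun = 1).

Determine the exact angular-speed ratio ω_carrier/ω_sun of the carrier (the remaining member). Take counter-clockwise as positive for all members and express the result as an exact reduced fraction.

N_ring = 25 + 2·24 = 73
25(ω_s−ω_c) = −73(ω_r−ω_c),  ω_r=0, ω_s=1
25(1−ω_c) = −73(0−ω_c)  ⇒  98ω_c = 25  ⇒  ω_c = 25/98
ω_c/ω_s = 25/98

25/98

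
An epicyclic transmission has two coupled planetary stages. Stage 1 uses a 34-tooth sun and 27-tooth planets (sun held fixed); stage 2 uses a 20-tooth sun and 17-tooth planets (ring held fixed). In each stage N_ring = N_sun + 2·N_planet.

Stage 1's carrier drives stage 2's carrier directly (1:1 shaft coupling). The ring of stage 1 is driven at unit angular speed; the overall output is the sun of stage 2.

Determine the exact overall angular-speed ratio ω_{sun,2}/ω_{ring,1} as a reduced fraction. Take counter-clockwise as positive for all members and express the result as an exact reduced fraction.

814/305

Stage 1: N_ring = 34 + 2·27 = 88
Stage 1: 34(ω_s−ω_c) = −88(ω_r−ω_c),  ω_s=0, ω_r=1
Stage 1: 34(0−ω_c) = −88(1−ω_c)  ⇒  122ω_c = 88  ⇒  ω_c = 44/61
  ⇒ ω_c¹/ω_r¹ = 44/61
Stage 2: N_ring = 20 + 2·17 = 54
Stage 2: 20(ω_s−ω_c) = −54(ω_r−ω_c),  ω_r=0, ω_c=1
Stage 2: ω_s = 1 − (54/20)(0−1) = 37/10
  ⇒ ω_s²/ω_c² = 37/10
Coupling ω_c² = ω_c¹ ⇒ overall = 44/61 × 37/10 = 814/305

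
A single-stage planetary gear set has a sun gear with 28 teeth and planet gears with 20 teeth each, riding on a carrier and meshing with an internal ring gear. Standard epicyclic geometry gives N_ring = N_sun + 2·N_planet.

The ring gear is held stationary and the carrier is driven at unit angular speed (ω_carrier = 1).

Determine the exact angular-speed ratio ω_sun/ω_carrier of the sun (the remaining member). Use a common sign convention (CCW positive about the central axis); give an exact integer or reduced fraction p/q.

N_ring = 28 + 2·20 = 68
28(ω_s−ω_c) = −68(ω_r−ω_c),  ω_r=0, ω_c=1
ω_s = 1 − (68/28)(0−1) = 24/7
ω_s/ω_c = 24/7

24/7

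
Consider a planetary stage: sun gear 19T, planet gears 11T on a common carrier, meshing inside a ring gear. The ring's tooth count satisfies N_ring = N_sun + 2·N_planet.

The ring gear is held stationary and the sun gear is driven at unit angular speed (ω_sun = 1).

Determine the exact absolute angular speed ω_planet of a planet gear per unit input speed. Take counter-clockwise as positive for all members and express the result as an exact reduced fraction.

N_ring = 19 + 2·11 = 41
19(ω_s−ω_c) = −41(ω_r−ω_c),  ω_r=0, ω_s=1
19(1−ω_c) = −41(0−ω_c)  ⇒  60ω_c = 19  ⇒  ω_c = 19/60
sun–planet: 19·(1−19/60) = −11·(ω_p−ω_c)  ⇒  ω_p−ω_c = −(19/11)·(41/60) = -779/660
ω_p = 19/60 − 779/660 = -19/22

-19/22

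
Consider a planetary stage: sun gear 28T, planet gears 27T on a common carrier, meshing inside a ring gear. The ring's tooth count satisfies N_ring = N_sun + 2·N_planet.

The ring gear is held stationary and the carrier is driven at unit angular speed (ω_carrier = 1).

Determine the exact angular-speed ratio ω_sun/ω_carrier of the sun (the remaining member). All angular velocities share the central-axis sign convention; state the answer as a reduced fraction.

55/14

N_ring = 28 + 2·27 = 82
28(ω_s−ω_c) = −82(ω_r−ω_c),  ω_r=0, ω_c=1
ω_s = 1 − (82/28)(0−1) = 55/14
ω_s/ω_c = 55/14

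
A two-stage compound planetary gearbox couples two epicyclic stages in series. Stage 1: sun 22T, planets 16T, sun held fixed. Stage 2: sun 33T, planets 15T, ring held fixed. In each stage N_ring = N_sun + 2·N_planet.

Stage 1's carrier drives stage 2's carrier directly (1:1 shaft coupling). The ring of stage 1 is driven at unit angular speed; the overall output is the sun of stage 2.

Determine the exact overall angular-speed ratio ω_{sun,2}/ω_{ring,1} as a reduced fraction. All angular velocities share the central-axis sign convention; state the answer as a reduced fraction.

Stage 1: N_ring = 22 + 2·16 = 54
Stage 1: 22(ω_s−ω_c) = −54(ω_r−ω_c),  ω_s=0, ω_r=1
Stage 1: 22(0−ω_c) = −54(1−ω_c)  ⇒  76ω_c = 54  ⇒  ω_c = 27/38
  ⇒ ω_c¹/ω_r¹ = 27/38
Stage 2: N_ring = 33 + 2·15 = 63
Stage 2: 33(ω_s−ω_c) = −63(ω_r−ω_c),  ω_r=0, ω_c=1
Stage 2: ω_s = 1 − (63/33)(0−1) = 32/11
  ⇒ ω_s²/ω_c² = 32/11
Coupling ω_c² = ω_c¹ ⇒ overall = 27/38 × 32/11 = 432/209

432/209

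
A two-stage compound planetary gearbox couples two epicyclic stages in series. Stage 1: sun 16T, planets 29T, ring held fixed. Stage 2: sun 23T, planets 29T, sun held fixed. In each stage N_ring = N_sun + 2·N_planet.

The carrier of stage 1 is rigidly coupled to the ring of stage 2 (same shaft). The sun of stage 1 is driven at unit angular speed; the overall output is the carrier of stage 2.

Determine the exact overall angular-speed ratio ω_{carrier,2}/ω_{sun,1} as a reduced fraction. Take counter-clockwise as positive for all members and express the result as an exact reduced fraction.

9/65

Stage 1: N_ring = 16 + 2·29 = 74
Stage 1: 16(ω_s−ω_c) = −74(ω_r−ω_c),  ω_r=0, ω_s=1
Stage 1: 16(1−ω_c) = −74(0−ω_c)  ⇒  90ω_c = 16  ⇒  ω_c = 8/45
  ⇒ ω_c¹/ω_s¹ = 8/45
Stage 2: N_ring = 23 + 2·29 = 81
Stage 2: 23(ω_s−ω_c) = −81(ω_r−ω_c),  ω_s=0, ω_r=1
Stage 2: 23(0−ω_c) = −81(1−ω_c)  ⇒  104ω_c = 81  ⇒  ω_c = 81/104
  ⇒ ω_c²/ω_r² = 81/104
Coupling ω_r² = ω_c¹ ⇒ overall = 8/45 × 81/104 = 9/65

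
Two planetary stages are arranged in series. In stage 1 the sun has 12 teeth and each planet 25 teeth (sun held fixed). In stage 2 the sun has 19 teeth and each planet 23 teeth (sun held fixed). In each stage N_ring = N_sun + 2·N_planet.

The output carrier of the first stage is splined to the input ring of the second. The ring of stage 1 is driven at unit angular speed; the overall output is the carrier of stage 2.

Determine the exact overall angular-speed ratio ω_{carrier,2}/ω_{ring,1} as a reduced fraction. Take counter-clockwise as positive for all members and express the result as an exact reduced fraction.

Stage 1: N_ring = 12 + 2·25 = 62
Stage 1: 12(ω_s−ω_c) = −62(ω_r−ω_c),  ω_s=0, ω_r=1
Stage 1: 12(0−ω_c) = −62(1−ω_c)  ⇒  74ω_c = 62  ⇒  ω_c = 31/37
  ⇒ ω_c¹/ω_r¹ = 31/37
Stage 2: N_ring = 19 + 2·23 = 65
Stage 2: 19(ω_s−ω_c) = −65(ω_r−ω_c),  ω_s=0, ω_r=1
Stage 2: 19(0−ω_c) = −65(1−ω_c)  ⇒  84ω_c = 65  ⇒  ω_c = 65/84
  ⇒ ω_c²/ω_r² = 65/84
Coupling ω_r² = ω_c¹ ⇒ overall = 31/37 × 65/84 = 2015/3108

2015/3108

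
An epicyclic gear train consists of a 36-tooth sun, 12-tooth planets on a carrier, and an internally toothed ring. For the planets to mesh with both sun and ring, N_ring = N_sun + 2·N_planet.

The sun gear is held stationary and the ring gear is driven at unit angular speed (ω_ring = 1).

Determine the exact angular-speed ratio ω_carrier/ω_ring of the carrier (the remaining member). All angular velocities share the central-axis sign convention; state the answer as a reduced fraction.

N_ring = 36 + 2·12 = 60
36(ω_s−ω_c) = −60(ω_r−ω_c),  ω_s=0, ω_r=1
36(0−ω_c) = −60(1−ω_c)  ⇒  96ω_c = 60  ⇒  ω_c = 5/8
ω_c/ω_r = 5/8

5/8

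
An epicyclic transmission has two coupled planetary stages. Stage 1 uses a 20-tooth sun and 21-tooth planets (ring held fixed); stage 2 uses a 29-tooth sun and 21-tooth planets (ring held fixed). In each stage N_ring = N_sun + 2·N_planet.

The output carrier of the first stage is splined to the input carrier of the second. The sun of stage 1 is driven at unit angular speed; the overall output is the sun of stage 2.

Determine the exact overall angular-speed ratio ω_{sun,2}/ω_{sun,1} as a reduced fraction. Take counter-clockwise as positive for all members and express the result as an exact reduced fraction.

Stage 1: N_ring = 20 + 2·21 = 62
Stage 1: 20(ω_s−ω_c) = −62(ω_r−ω_c),  ω_r=0, ω_s=1
Stage 1: 20(1−ω_c) = −62(0−ω_c)  ⇒  82ω_c = 20  ⇒  ω_c = 10/41
  ⇒ ω_c¹/ω_s¹ = 10/41
Stage 2: N_ring = 29 + 2·21 = 71
Stage 2: 29(ω_s−ω_c) = −71(ω_r−ω_c),  ω_r=0, ω_c=1
Stage 2: ω_s = 1 − (71/29)(0−1) = 100/29
  ⇒ ω_s²/ω_c² = 100/29
Coupling ω_c² = ω_c¹ ⇒ overall = 10/41 × 100/29 = 1000/1189

1000/1189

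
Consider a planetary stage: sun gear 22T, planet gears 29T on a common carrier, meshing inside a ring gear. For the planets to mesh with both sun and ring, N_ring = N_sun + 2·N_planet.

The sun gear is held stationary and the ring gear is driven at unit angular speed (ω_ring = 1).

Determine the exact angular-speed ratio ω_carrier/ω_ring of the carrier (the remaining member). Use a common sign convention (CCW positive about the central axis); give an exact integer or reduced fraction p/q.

40/51

N_ring = 22 + 2·29 = 80
22(ω_s−ω_c) = −80(ω_r−ω_c),  ω_s=0, ω_r=1
22(0−ω_c) = −80(1−ω_c)  ⇒  102ω_c = 80  ⇒  ω_c = 40/51
ω_c/ω_r = 40/51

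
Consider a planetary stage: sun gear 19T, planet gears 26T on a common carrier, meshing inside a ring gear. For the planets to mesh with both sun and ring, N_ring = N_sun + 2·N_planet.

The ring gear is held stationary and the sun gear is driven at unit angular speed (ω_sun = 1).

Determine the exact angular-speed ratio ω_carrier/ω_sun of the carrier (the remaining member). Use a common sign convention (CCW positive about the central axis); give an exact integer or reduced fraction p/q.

19/90

N_ring = 19 + 2·26 = 71
19(ω_s−ω_c) = −71(ω_r−ω_c),  ω_r=0, ω_s=1
19(1−ω_c) = −71(0−ω_c)  ⇒  90ω_c = 19  ⇒  ω_c = 19/90
ω_c/ω_s = 19/90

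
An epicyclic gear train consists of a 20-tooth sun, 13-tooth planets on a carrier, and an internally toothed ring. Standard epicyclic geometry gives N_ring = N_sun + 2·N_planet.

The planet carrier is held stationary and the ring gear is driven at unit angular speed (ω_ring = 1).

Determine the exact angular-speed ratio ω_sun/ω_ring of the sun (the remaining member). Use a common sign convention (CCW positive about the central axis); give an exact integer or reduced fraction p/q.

N_ring = 20 + 2·13 = 46
20(ω_s−ω_c) = −46(ω_r−ω_c),  ω_c=0, ω_r=1
ω_s = 0 − (46/20)(1−0) = -23/10
ω_s/ω_r = -23/10

-23/10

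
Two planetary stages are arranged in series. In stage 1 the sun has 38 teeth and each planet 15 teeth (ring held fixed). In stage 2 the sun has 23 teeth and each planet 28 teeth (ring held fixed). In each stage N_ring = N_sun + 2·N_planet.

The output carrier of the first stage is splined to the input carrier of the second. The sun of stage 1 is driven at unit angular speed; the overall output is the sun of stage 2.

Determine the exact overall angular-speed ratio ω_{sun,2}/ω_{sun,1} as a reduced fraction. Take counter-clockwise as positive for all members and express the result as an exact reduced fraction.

1938/1219

Stage 1: N_ring = 38 + 2·15 = 68
Stage 1: 38(ω_s−ω_c) = −68(ω_r−ω_c),  ω_r=0, ω_s=1
Stage 1: 38(1−ω_c) = −68(0−ω_c)  ⇒  106ω_c = 38  ⇒  ω_c = 19/53
  ⇒ ω_c¹/ω_s¹ = 19/53
Stage 2: N_ring = 23 + 2·28 = 79
Stage 2: 23(ω_s−ω_c) = −79(ω_r−ω_c),  ω_r=0, ω_c=1
Stage 2: ω_s = 1 − (79/23)(0−1) = 102/23
  ⇒ ω_s²/ω_c² = 102/23
Coupling ω_c² = ω_c¹ ⇒ overall = 19/53 × 102/23 = 1938/1219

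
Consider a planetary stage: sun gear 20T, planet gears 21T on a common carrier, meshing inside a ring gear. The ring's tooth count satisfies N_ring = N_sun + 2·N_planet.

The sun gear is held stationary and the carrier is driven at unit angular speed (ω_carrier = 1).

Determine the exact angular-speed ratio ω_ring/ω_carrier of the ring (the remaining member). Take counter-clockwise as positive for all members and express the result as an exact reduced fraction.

N_ring = 20 + 2·21 = 62
20(ω_s−ω_c) = −62(ω_r−ω_c),  ω_s=0, ω_c=1
ω_r = 1 − (20/62)(0−1) = 41/31
ω_r/ω_c = 41/31

41/31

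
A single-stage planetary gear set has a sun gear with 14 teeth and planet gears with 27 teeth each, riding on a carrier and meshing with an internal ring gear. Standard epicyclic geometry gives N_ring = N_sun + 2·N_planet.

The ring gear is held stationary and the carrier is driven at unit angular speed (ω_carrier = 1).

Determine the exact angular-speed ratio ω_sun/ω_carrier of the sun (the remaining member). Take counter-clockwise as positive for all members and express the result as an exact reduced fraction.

N_ring = 14 + 2·27 = 68
14(ω_s−ω_c) = −68(ω_r−ω_c),  ω_r=0, ω_c=1
ω_s = 1 − (68/14)(0−1) = 41/7
ω_s/ω_c = 41/7

41/7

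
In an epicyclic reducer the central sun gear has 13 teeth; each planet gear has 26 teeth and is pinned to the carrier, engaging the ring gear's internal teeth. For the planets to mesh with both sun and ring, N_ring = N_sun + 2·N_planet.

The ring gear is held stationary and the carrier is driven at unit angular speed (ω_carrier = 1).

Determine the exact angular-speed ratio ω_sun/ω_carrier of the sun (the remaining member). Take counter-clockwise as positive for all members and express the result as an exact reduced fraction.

N_ring = 13 + 2·26 = 65
13(ω_s−ω_c) = −65(ω_r−ω_c),  ω_r=0, ω_c=1
ω_s = 1 − (65/13)(0−1) = 6
ω_s/ω_c = 6

6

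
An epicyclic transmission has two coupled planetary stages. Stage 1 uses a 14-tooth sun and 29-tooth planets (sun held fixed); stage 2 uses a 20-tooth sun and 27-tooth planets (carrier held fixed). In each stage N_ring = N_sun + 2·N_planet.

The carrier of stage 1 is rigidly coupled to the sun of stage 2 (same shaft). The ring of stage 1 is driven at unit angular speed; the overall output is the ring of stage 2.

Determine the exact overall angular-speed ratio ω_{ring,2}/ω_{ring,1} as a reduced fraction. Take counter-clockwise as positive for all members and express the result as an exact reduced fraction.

-360/1591

Stage 1: N_ring = 14 + 2·29 = 72
Stage 1: 14(ω_s−ω_c) = −72(ω_r−ω_c),  ω_s=0, ω_r=1
Stage 1: 14(0−ω_c) = −72(1−ω_c)  ⇒  86ω_c = 72  ⇒  ω_c = 36/43
  ⇒ ω_c¹/ω_r¹ = 36/43
Stage 2: N_ring = 20 + 2·27 = 74
Stage 2: 20(ω_s−ω_c) = −74(ω_r−ω_c),  ω_c=0, ω_s=1
Stage 2: ω_r = 0 − (20/74)(1−0) = -10/37
  ⇒ ω_r²/ω_s² = -10/37
Coupling ω_s² = ω_c¹ ⇒ overall = 36/43 × -10/37 = -360/1591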